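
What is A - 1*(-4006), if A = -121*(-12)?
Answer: 5458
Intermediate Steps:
A = 1452
A - 1*(-4006) = 1452 - 1*(-4006) = 1452 + 4006 = 5458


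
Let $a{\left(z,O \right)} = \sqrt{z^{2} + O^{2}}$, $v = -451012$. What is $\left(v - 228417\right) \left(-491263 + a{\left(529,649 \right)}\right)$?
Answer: $333778328827 - 679429 \sqrt{701042} \approx 3.3321 \cdot 10^{11}$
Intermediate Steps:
$a{\left(z,O \right)} = \sqrt{O^{2} + z^{2}}$
$\left(v - 228417\right) \left(-491263 + a{\left(529,649 \right)}\right) = \left(-451012 - 228417\right) \left(-491263 + \sqrt{649^{2} + 529^{2}}\right) = - 679429 \left(-491263 + \sqrt{421201 + 279841}\right) = - 679429 \left(-491263 + \sqrt{701042}\right) = 333778328827 - 679429 \sqrt{701042}$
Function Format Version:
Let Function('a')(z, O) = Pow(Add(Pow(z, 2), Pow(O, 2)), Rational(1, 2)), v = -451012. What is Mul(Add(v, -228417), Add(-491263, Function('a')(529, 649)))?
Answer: Add(333778328827, Mul(-679429, Pow(701042, Rational(1, 2)))) ≈ 3.3321e+11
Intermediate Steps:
Function('a')(z, O) = Pow(Add(Pow(O, 2), Pow(z, 2)), Rational(1, 2))
Mul(Add(v, -228417), Add(-491263, Function('a')(529, 649))) = Mul(Add(-451012, -228417), Add(-491263, Pow(Add(Pow(649, 2), Pow(529, 2)), Rational(1, 2)))) = Mul(-679429, Add(-491263, Pow(Add(421201, 279841), Rational(1, 2)))) = Mul(-679429, Add(-491263, Pow(701042, Rational(1, 2)))) = Add(333778328827, Mul(-679429, Pow(701042, Rational(1, 2))))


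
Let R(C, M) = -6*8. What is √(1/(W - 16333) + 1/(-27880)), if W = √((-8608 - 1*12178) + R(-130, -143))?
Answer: √6970*√((-44213 + I*√20834)/(16333 - I*√20834))/13940 ≈ 2.7454e-5 - 0.0098534*I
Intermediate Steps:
R(C, M) = -48
W = I*√20834 (W = √((-8608 - 1*12178) - 48) = √((-8608 - 12178) - 48) = √(-20786 - 48) = √(-20834) = I*√20834 ≈ 144.34*I)
√(1/(W - 16333) + 1/(-27880)) = √(1/(I*√20834 - 16333) + 1/(-27880)) = √(1/(-16333 + I*√20834) - 1/27880) = √(-1/27880 + 1/(-16333 + I*√20834))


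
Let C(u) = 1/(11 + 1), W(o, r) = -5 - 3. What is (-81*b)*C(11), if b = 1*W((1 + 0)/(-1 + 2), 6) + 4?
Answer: 27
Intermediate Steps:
W(o, r) = -8
b = -4 (b = 1*(-8) + 4 = -8 + 4 = -4)
C(u) = 1/12
(-81*b)*C(11) = -81*(-4)*(1/12) = 324*(1/12) = 27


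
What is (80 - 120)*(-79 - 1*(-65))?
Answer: 560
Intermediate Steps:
(80 - 120)*(-79 - 1*(-65)) = -40*(-79 + 65) = -40*(-14) = 560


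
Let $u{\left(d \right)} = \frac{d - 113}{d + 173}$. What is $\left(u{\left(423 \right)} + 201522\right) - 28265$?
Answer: $\frac{51630741}{298} \approx 1.7326 \cdot 10^{5}$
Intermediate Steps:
$u{\left(d \right)} = \frac{-113 + d}{173 + d}$
$\left(u{\left(423 \right)} + 201522\right) - 28265 = \left(\frac{-113 + 423}{173 + 423} + 201522\right) - 28265 = \left(\frac{1}{596} \cdot 310 + 201522\right) - 28265 = \left(\frac{155}{298} + 201522\right) - 28265 = \frac{60053711}{298} - 28265 = \frac{51630741}{298}$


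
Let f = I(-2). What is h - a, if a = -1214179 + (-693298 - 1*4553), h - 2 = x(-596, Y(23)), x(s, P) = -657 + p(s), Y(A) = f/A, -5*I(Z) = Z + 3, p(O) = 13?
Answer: 1911388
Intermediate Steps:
I(Z) = -⅗ - Z/5 (I(Z) = -(Z + 3)/5 = -(3 + Z)/5 = -⅗ - Z/5)
f = -⅕ (f = -⅗ - ⅕*(-2) = -⅗ + ⅖ = -⅕ ≈ -0.20000)
Y(A) = -1/(5*A)
x(s, P) = -644 (x(s, P) = -657 + 13 = -644)
h = -642 (h = 2 - 644 = -642)
a = -1912030 (a = -1214179 + (-693298 - 4553) = -1214179 - 697851 = -1912030)
h - a = -642 - 1*(-1912030) = -642 + 1912030 = 1911388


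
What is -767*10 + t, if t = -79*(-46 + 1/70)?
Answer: -282599/70 ≈ -4037.1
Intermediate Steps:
t = 254301/70 (t = -79*(-46 + 1/70) = -79*(-3219/70) = 254301/70 ≈ 3632.9)
-767*10 + t = -767*10 + 254301/70 = -7670 + 254301/70 = -282599/70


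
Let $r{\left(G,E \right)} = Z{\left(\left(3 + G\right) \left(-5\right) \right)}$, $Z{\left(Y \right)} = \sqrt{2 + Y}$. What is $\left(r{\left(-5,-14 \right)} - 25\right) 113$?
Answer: $-2825 + 226 \sqrt{3} \approx -2433.6$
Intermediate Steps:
$r{\left(G,E \right)} = \sqrt{-13 - 5 G}$ ($r{\left(G,E \right)} = \sqrt{2 + \left(3 + G\right) \left(-5\right)} = \sqrt{2 - \left(15 + 5 G\right)} = \sqrt{-13 - 5 G}$)
$\left(r{\left(-5,-14 \right)} - 25\right) 113 = \left(\sqrt{-13 - -25} - 25\right) 113 = \left(\sqrt{-13 + 25} - 25\right) 113 = \left(\sqrt{12} - 25\right) 113 = \left(2 \sqrt{3} - 25\right) 113 = \left(-25 + 2 \sqrt{3}\right) 113 = -2825 + 226 \sqrt{3}$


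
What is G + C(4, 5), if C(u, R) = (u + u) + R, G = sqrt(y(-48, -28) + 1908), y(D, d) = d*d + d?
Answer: 13 + 6*sqrt(74) ≈ 64.614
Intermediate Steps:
y(D, d) = d + d**2 (y(D, d) = d**2 + d = d + d**2)
G = 6*sqrt(74) (G = sqrt(-28*(1 - 28) + 1908) = sqrt(-28*(-27) + 1908) = sqrt(756 + 1908) = sqrt(2664) = 6*sqrt(74) ≈ 51.614)
C(u, R) = R + 2*u (C(u, R) = 2*u + R = R + 2*u)
G + C(4, 5) = 6*sqrt(74) + (5 + 2*4) = 6*sqrt(74) + (5 + 8) = 6*sqrt(74) + 13 = 13 + 6*sqrt(74)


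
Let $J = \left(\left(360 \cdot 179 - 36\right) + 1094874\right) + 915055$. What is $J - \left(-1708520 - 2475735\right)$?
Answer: $6258588$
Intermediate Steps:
$J = 2074333$ ($J = \left(\left(64440 - 36\right) + 1094874\right) + 915055 = \left(64404 + 1094874\right) + 915055 = 1159278 + 915055 = 2074333$)
$J - \left(-1708520 - 2475735\right) = 2074333 - \left(-1708520 - 2475735\right) = 2074333 - -4184255 = 2074333 + 4184255 = 6258588$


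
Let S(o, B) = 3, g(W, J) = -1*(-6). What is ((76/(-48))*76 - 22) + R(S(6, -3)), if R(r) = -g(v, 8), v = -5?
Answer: -445/3 ≈ -148.33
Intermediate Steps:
g(W, J) = 6
R(r) = -6 (R(r) = -1*6 = -6)
((76/(-48))*76 - 22) + R(S(6, -3)) = ((76/(-48))*76 - 22) - 6 = ((76*(-1/48))*76 - 22) - 6 = (-19/12*76 - 22) - 6 = (-361/3 - 22) - 6 = -427/3 - 6 = -445/3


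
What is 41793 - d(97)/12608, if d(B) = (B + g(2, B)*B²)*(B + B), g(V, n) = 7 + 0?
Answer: 32133119/788 ≈ 40778.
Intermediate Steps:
g(V, n) = 7
d(B) = 2*B*(B + 7*B²) (d(B) = (B + 7*B²)*(B + B) = (B + 7*B²)*(2*B) = 2*B*(B + 7*B²))
41793 - d(97)/12608 = 41793 - 97²*(2 + 14*97)/12608 = 41793 - 9409*(2 + 1358)/12608 = 41793 - 9409*1360/12608 = 41793 - 12796240/12608 = 41793 - 1*799765/788 = 41793 - 799765/788 = 32133119/788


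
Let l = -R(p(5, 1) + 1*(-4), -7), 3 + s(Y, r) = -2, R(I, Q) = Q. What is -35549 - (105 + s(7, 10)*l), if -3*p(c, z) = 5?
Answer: -35619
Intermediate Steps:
p(c, z) = -5/3 (p(c, z) = -1/3*5 = -5/3)
s(Y, r) = -5 (s(Y, r) = -3 - 2 = -5)
l = 7 (l = -1*(-7) = 7)
-35549 - (105 + s(7, 10)*l) = -35549 - (105 - 5*7) = -35549 - (105 - 35) = -35549 - 1*70 = -35549 - 70 = -35619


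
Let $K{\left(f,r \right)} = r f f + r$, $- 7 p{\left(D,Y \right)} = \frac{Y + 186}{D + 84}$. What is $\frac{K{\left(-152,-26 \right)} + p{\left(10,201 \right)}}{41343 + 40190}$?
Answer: $- \frac{395280727}{53648714} \approx -7.3679$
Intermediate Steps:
$p{\left(D,Y \right)} = - \frac{186 + Y}{7 \left(84 + D\right)}$ ($p{\left(D,Y \right)} = - \frac{\left(Y + 186\right) \frac{1}{D + 84}}{7} = - \frac{\left(186 + Y\right) \frac{1}{84 + D}}{7} = - \frac{\frac{1}{84 + D} \left(186 + Y\right)}{7} = - \frac{186 + Y}{7 \left(84 + D\right)}$)
$K{\left(f,r \right)} = r + r f^{2}$ ($K{\left(f,r \right)} = f r f + r = r f^{2} + r = r + r f^{2}$)
$\frac{K{\left(-152,-26 \right)} + p{\left(10,201 \right)}}{41343 + 40190} = \frac{- 26 \left(1 + \left(-152\right)^{2}\right) + \frac{-186 - 201}{7 \left(84 + 10\right)}}{41343 + 40190} = \frac{- 26 \left(1 + 23104\right) + \frac{-186 - 201}{7 \cdot 94}}{81533} = \left(\left(-26\right) 23105 + \frac{1}{7} \cdot \frac{1}{94} \left(-387\right)\right) \frac{1}{81533} = \left(-600730 - \frac{387}{658}\right) \frac{1}{81533} = \left(- \frac{395280727}{658}\right) \frac{1}{81533} = - \frac{395280727}{53648714}$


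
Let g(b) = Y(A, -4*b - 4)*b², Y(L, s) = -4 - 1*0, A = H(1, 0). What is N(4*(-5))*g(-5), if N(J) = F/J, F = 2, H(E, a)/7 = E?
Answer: 10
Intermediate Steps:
H(E, a) = 7*E
A = 7 (A = 7*1 = 7)
Y(L, s) = -4 (Y(L, s) = -4 + 0 = -4)
N(J) = 2/J
g(b) = -4*b²
N(4*(-5))*g(-5) = (2/((4*(-5))))*(-4*(-5)²) = (2/(-20))*(-4*25) = (2*(-1/20))*(-100) = -⅒*(-100) = 10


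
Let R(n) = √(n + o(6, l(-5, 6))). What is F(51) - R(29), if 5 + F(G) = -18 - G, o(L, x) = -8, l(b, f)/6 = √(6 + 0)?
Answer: -74 - √21 ≈ -78.583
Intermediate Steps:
l(b, f) = 6*√6 (l(b, f) = 6*√(6 + 0) = 6*√6)
R(n) = √(-8 + n) (R(n) = √(n - 8) = √(-8 + n))
F(G) = -23 - G (F(G) = -5 + (-18 - G) = -23 - G)
F(51) - R(29) = (-23 - 1*51) - √(-8 + 29) = (-23 - 51) - √21 = -74 - √21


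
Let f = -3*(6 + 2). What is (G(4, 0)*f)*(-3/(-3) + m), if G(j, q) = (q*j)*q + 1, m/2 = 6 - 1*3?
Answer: -168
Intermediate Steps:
m = 6 (m = 2*(6 - 1*3) = 2*(6 - 3) = 2*3 = 6)
G(j, q) = 1 + j*q**2 (G(j, q) = (j*q)*q + 1 = j*q**2 + 1 = 1 + j*q**2)
f = -24 (f = -3*8 = -24)
(G(4, 0)*f)*(-3/(-3) + m) = ((1 + 4*0**2)*(-24))*(-3/(-3) + 6) = ((1 + 4*0)*(-24))*(-3*(-1/3) + 6) = ((1 + 0)*(-24))*(1 + 6) = (1*(-24))*7 = -24*7 = -168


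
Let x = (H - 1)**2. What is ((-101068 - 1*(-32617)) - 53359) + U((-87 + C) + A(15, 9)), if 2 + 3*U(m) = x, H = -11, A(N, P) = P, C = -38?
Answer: -365288/3 ≈ -1.2176e+5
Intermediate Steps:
x = 144 (x = (-11 - 1)**2 = (-12)**2 = 144)
U(m) = 142/3 (U(m) = -2/3 + (1/3)*144 = -2/3 + 48 = 142/3)
((-101068 - 1*(-32617)) - 53359) + U((-87 + C) + A(15, 9)) = ((-101068 - 1*(-32617)) - 53359) + 142/3 = ((-101068 + 32617) - 53359) + 142/3 = (-68451 - 53359) + 142/3 = -121810 + 142/3 = -365288/3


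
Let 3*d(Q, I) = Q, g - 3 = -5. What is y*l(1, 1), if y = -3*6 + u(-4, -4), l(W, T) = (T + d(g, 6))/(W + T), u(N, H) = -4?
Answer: -11/3 ≈ -3.6667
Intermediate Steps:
g = -2 (g = 3 - 5 = -2)
d(Q, I) = Q/3
l(W, T) = (-⅔ + T)/(T + W) (l(W, T) = (T + (⅓)*(-2))/(W + T) = (T - ⅔)/(T + W) = (-⅔ + T)/(T + W))
y = -22 (y = -3*6 - 4 = -18 - 4 = -22)
y*l(1, 1) = -22*(-⅔ + 1)/(1 + 1) = -22/(2*3) = -11/3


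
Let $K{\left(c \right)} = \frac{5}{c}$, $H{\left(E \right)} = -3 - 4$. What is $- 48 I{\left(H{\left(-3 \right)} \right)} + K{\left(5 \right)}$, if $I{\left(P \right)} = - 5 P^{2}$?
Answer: $11761$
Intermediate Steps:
$H{\left(E \right)} = -7$ ($H{\left(E \right)} = -3 - 4 = -7$)
$- 48 I{\left(H{\left(-3 \right)} \right)} + K{\left(5 \right)} = - 48 \left(- 5 \left(-7\right)^{2}\right) + \frac{5}{5} = - 48 \left(\left(-5\right) 49\right) + 5 \cdot \frac{1}{5} = \left(-48\right) \left(-245\right) + 1 = 11760 + 1 = 11761$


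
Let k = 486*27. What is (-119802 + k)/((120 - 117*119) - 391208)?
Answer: 106680/405011 ≈ 0.26340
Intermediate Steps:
k = 13122
(-119802 + k)/((120 - 117*119) - 391208) = (-119802 + 13122)/((120 - 117*119) - 391208) = -106680/((120 - 13923) - 391208) = -106680/(-13803 - 391208) = -106680/(-405011) = -106680*(-1/405011) = 106680/405011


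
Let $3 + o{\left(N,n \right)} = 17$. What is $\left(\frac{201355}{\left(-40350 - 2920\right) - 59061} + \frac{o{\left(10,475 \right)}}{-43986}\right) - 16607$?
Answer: $- \frac{37379573414413}{2250565683} \approx -16609.0$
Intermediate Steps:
$o{\left(N,n \right)} = 14$ ($o{\left(N,n \right)} = -3 + 17 = 14$)
$\left(\frac{201355}{\left(-40350 - 2920\right) - 59061} + \frac{o{\left(10,475 \right)}}{-43986}\right) - 16607 = \left(\frac{201355}{\left(-40350 - 2920\right) - 59061} + \frac{14}{-43986}\right) - 16607 = \left(\frac{201355}{-43270 - 59061} + 14 \left(- \frac{1}{43986}\right)\right) - 16607 = \left(\frac{201355}{-102331} - \frac{7}{21993}\right) - 16607 = \left(201355 \left(- \frac{1}{102331}\right) - \frac{7}{21993}\right) - 16607 = \left(- \frac{201355}{102331} - \frac{7}{21993}\right) - 16607 = - \frac{4429116832}{2250565683} - 16607 = - \frac{37379573414413}{2250565683}$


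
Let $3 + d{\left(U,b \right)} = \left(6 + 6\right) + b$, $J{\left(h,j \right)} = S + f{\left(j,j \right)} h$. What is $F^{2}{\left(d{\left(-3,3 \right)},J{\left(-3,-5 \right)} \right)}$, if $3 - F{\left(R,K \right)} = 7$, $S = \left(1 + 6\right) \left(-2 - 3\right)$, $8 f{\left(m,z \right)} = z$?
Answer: $16$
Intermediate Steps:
$f{\left(m,z \right)} = \frac{z}{8}$
$S = -35$ ($S = 7 \left(-5\right) = -35$)
$J{\left(h,j \right)} = -35 + \frac{h j}{8}$ ($J{\left(h,j \right)} = -35 + \frac{j}{8} h = -35 + \frac{h j}{8}$)
$d{\left(U,b \right)} = 9 + b$ ($d{\left(U,b \right)} = -3 + \left(\left(6 + 6\right) + b\right) = -3 + \left(12 + b\right) = 9 + b$)
$F{\left(R,K \right)} = -4$ ($F{\left(R,K \right)} = 3 - 7 = -4$)
$F^{2}{\left(d{\left(-3,3 \right)},J{\left(-3,-5 \right)} \right)} = \left(-4\right)^{2} = 16$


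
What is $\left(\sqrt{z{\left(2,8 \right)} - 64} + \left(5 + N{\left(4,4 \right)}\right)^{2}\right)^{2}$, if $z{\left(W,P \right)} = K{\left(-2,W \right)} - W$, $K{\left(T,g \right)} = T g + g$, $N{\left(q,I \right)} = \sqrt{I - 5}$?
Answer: $\left(\left(5 + i\right)^{2} + 2 i \sqrt{17}\right)^{2} \approx 243.08 + 875.82 i$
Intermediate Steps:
$N{\left(q,I \right)} = \sqrt{-5 + I}$
$K{\left(T,g \right)} = g + T g$
$z{\left(W,P \right)} = - 2 W$ ($z{\left(W,P \right)} = W \left(1 - 2\right) - W = W \left(-1\right) - W = - W - W = - 2 W$)
$\left(\sqrt{z{\left(2,8 \right)} - 64} + \left(5 + N{\left(4,4 \right)}\right)^{2}\right)^{2} = \left(\sqrt{\left(-2\right) 2 - 64} + \left(5 + \sqrt{-5 + 4}\right)^{2}\right)^{2} = \left(\sqrt{-4 - 64} + \left(5 + \sqrt{-1}\right)^{2}\right)^{2} = \left(\sqrt{-68} + \left(5 + i\right)^{2}\right)^{2} = \left(2 i \sqrt{17} + \left(5 + i\right)^{2}\right)^{2} = \left(\left(5 + i\right)^{2} + 2 i \sqrt{17}\right)^{2}$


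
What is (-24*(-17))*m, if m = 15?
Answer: 6120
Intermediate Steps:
(-24*(-17))*m = -24*(-17)*15 = 408*15 = 6120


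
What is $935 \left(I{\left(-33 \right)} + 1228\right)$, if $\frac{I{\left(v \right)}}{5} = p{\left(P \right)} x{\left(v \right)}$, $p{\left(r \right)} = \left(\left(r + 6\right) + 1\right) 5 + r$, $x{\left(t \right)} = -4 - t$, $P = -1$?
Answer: $5079855$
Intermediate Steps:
$p{\left(r \right)} = 35 + 6 r$ ($p{\left(r \right)} = \left(\left(6 + r\right) + 1\right) 5 + r = \left(7 + r\right) 5 + r = \left(35 + 5 r\right) + r = 35 + 6 r$)
$I{\left(v \right)} = -580 - 145 v$ ($I{\left(v \right)} = 5 \left(35 + 6 \left(-1\right)\right) \left(-4 - v\right) = 5 \left(35 - 6\right) \left(-4 - v\right) = 5 \cdot 29 \left(-4 - v\right) = 5 \left(-116 - 29 v\right) = -580 - 145 v$)
$935 \left(I{\left(-33 \right)} + 1228\right) = 935 \left(\left(-580 - -4785\right) + 1228\right) = 935 \left(\left(-580 + 4785\right) + 1228\right) = 935 \left(4205 + 1228\right) = 935 \cdot 5433 = 5079855$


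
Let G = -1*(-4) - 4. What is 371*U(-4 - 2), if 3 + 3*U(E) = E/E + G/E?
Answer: -742/3 ≈ -247.33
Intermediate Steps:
G = 0 (G = 4 - 4 = 0)
U(E) = -⅔ (U(E) = -1 + (E/E + 0/E)/3 = -1 + (1 + 0)/3 = -1 + (⅓)*1 = -1 + ⅓ = -⅔)
371*U(-4 - 2) = 371*(-⅔) = -742/3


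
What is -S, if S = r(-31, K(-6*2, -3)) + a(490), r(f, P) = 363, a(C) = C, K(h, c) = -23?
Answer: -853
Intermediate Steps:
S = 853 (S = 363 + 490 = 853)
-S = -1*853 = -853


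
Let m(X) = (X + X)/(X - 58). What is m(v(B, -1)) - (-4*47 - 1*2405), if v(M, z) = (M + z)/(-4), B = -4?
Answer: 588601/227 ≈ 2593.0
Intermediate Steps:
v(M, z) = -M/4 - z/4 (v(M, z) = (M + z)*(-¼) = -M/4 - z/4)
m(X) = 2*X/(-58 + X) (m(X) = (2*X)/(-58 + X) = 2*X/(-58 + X))
m(v(B, -1)) - (-4*47 - 1*2405) = 2*(-¼*(-4) - ¼*(-1))/(-58 + (-¼*(-4) - ¼*(-1))) - (-4*47 - 1*2405) = 2*(1 + ¼)/(-58 + (1 + ¼)) - (-188 - 2405) = 2*(5/4)/(-58 + 5/4) - 1*(-2593) = 2*(5/4)/(-227/4) + 2593 = 2*(5/4)*(-4/227) + 2593 = -10/227 + 2593 = 588601/227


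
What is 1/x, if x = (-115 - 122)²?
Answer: 1/56169 ≈ 1.7803e-5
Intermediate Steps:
x = 56169 (x = (-237)² = 56169)
1/x = 1/56169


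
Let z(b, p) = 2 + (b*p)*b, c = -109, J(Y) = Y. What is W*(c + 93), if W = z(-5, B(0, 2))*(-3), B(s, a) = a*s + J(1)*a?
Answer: 2496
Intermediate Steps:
B(s, a) = a + a*s (B(s, a) = a*s + 1*a = a*s + a = a + a*s)
z(b, p) = 2 + p*b**2
W = -156 (W = (2 + (2*(1 + 0))*(-5)**2)*(-3) = (2 + (2*1)*25)*(-3) = (2 + 2*25)*(-3) = (2 + 50)*(-3) = 52*(-3) = -156)
W*(c + 93) = -156*(-109 + 93) = -156*(-16) = 2496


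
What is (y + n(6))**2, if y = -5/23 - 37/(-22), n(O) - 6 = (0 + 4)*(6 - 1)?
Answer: 193126609/256036 ≈ 754.29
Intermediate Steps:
n(O) = 26 (n(O) = 6 + (0 + 4)*(6 - 1) = 6 + 4*5 = 6 + 20 = 26)
y = 741/506 (y = -5*1/23 - 37*(-1/22) = -5/23 + 37/22 = 741/506 ≈ 1.4644)
(y + n(6))**2 = (741/506 + 26)**2 = (13897/506)**2 = 193126609/256036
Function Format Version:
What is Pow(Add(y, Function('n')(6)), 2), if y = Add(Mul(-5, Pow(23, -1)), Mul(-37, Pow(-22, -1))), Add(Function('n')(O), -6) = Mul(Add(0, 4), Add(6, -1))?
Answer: Rational(193126609, 256036) ≈ 754.29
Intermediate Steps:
Function('n')(O) = 26 (Function('n')(O) = Add(6, Mul(Add(0, 4), Add(6, -1))) = Add(6, Mul(4, 5)) = Add(6, 20) = 26)
y = Rational(741, 506) (y = Add(Mul(-5, Rational(1, 23)), Mul(-37, Rational(-1, 22))) = Add(Rational(-5, 23), Rational(37, 22)) = Rational(741, 506) ≈ 1.4644)
Pow(Add(y, Function('n')(6)), 2) = Pow(Add(Rational(741, 506), 26), 2) = Pow(Rational(13897, 506), 2) = Rational(193126609, 256036)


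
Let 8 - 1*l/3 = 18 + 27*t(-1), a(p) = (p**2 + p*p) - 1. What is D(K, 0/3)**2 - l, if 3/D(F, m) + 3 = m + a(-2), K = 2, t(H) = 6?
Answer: 8265/16 ≈ 516.56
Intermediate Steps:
a(p) = -1 + 2*p**2 (a(p) = (p**2 + p**2) - 1 = 2*p**2 - 1 = -1 + 2*p**2)
D(F, m) = 3/(4 + m) (D(F, m) = 3/(-3 + (m + (-1 + 2*(-2)**2))) = 3/(-3 + (m + (-1 + 2*4))) = 3/(-3 + (m + (-1 + 8))) = 3/(-3 + (m + 7)) = 3/(-3 + (7 + m)) = 3/(4 + m))
l = -516 (l = 24 - 3*(18 + 27*6) = 24 - 3*(18 + 162) = 24 - 3*180 = 24 - 540 = -516)
D(K, 0/3)**2 - l = (3/(4 + 0/3))**2 - 1*(-516) = (3/(4 + 0*(1/3)))**2 + 516 = (3/(4 + 0))**2 + 516 = (3/4)**2 + 516 = 9/16 + 516 = 8265/16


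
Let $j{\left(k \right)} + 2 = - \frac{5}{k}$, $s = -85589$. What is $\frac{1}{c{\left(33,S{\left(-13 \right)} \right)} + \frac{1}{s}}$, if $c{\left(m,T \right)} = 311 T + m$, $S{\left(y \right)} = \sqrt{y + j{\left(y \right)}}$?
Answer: $\frac{1571314243226}{67361961412891519} - \frac{2278223322431 i \sqrt{2470}}{134723922825783038} \approx 2.3326 \cdot 10^{-5} - 0.00084043 i$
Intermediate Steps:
$j{\left(k \right)} = -2 - \frac{5}{k}$
$S{\left(y \right)} = \sqrt{-2 + y - \frac{5}{y}}$ ($S{\left(y \right)} = \sqrt{y - \left(2 + \frac{5}{y}\right)} = \sqrt{-2 + y - \frac{5}{y}}$)
$c{\left(m,T \right)} = m + 311 T$
$\frac{1}{c{\left(33,S{\left(-13 \right)} \right)} + \frac{1}{s}} = \frac{1}{\left(33 + 311 \sqrt{-2 - 13 - \frac{5}{-13}}\right) + \frac{1}{-85589}} = \frac{1}{\left(33 + 311 \sqrt{-2 - 13 - - \frac{5}{13}}\right) - \frac{1}{85589}} = \frac{1}{\left(33 + 311 \sqrt{-2 - 13 + \frac{5}{13}}\right) - \frac{1}{85589}} = \frac{1}{\left(33 + 311 \sqrt{- \frac{190}{13}}\right) - \frac{1}{85589}} = \frac{1}{\left(33 + 311 \frac{i \sqrt{2470}}{13}\right) - \frac{1}{85589}} = \frac{1}{\left(33 + \frac{311 i \sqrt{2470}}{13}\right) - \frac{1}{85589}} = \frac{1}{\frac{2824436}{85589} + \frac{311 i \sqrt{2470}}{13}}$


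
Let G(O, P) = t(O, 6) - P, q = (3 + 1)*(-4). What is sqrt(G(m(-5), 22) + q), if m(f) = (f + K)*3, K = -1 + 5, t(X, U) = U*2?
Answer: I*sqrt(26) ≈ 5.099*I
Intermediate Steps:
t(X, U) = 2*U
q = -16 (q = 4*(-4) = -16)
K = 4
m(f) = 12 + 3*f (m(f) = (f + 4)*3 = (4 + f)*3 = 12 + 3*f)
G(O, P) = 12 - P (G(O, P) = 2*6 - P = 12 - P)
sqrt(G(m(-5), 22) + q) = sqrt((12 - 1*22) - 16) = sqrt((12 - 22) - 16) = sqrt(-10 - 16) = sqrt(-26) = I*sqrt(26)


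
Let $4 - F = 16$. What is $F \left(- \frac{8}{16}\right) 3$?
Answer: $18$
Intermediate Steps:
$F = -12$ ($F = 4 - 16 = -12$)
$F \left(- \frac{8}{16}\right) 3 = - 12 \left(- \frac{8}{16}\right) 3 = - 12 \left(\left(-8\right) \frac{1}{16}\right) 3 = \left(-12\right) \left(- \frac{1}{2}\right) 3 = 6 \cdot 3 = 18$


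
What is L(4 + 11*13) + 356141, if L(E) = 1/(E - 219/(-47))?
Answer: 2538573095/7128 ≈ 3.5614e+5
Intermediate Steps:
L(E) = 1/(219/47 + E) (L(E) = 1/(E - 219*(-1/47)) = 1/(E + 219/47) = 1/(219/47 + E))
L(4 + 11*13) + 356141 = 47/(219 + 47*(4 + 11*13)) + 356141 = 47/(219 + 47*(4 + 143)) + 356141 = 47/(219 + 47*147) + 356141 = 47/(219 + 6909) + 356141 = 47/7128 + 356141 = 2538573095/7128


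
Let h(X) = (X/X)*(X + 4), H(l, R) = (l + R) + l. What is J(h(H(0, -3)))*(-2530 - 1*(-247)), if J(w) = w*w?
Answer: -2283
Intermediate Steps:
H(l, R) = R + 2*l (H(l, R) = (R + l) + l = R + 2*l)
h(X) = 4 + X (h(X) = 1*(4 + X) = 4 + X)
J(w) = w**2
J(h(H(0, -3)))*(-2530 - 1*(-247)) = (4 + (-3 + 2*0))**2*(-2530 - 1*(-247)) = (4 + (-3 + 0))**2*(-2530 + 247) = (4 - 3)**2*(-2283) = 1**2*(-2283) = 1*(-2283) = -2283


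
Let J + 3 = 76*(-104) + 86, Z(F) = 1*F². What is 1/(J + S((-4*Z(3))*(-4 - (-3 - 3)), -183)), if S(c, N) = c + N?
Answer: -1/8076 ≈ -0.00012382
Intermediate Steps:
Z(F) = F²
J = -7821 (J = -3 + (76*(-104) + 86) = -3 + (-7904 + 86) = -3 - 7818 = -7821)
S(c, N) = N + c
1/(J + S((-4*Z(3))*(-4 - (-3 - 3)), -183)) = 1/(-7821 + (-183 + (-4*3²)*(-4 - (-3 - 3)))) = 1/(-7821 + (-183 + (-4*9)*(-4 - 1*(-6)))) = 1/(-7821 + (-183 - 36*(-4 + 6))) = 1/(-7821 + (-183 - 36*2)) = 1/(-7821 + (-183 - 72)) = 1/(-7821 - 255) = 1/(-8076) = -1/8076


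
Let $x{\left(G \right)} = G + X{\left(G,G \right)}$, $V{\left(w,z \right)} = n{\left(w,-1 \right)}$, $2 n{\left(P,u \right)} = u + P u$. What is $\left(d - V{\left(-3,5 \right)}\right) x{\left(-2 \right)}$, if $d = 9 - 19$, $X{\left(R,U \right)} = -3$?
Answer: $55$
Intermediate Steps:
$n{\left(P,u \right)} = \frac{u}{2} + \frac{P u}{2}$ ($n{\left(P,u \right)} = \frac{u + P u}{2} = \frac{u}{2} + \frac{P u}{2}$)
$V{\left(w,z \right)} = - \frac{1}{2} - \frac{w}{2}$ ($V{\left(w,z \right)} = \frac{1}{2} \left(-1\right) \left(1 + w\right) = - \frac{1}{2} - \frac{w}{2}$)
$d = -10$ ($d = 9 - 19 = -10$)
$x{\left(G \right)} = -3 + G$ ($x{\left(G \right)} = G - 3 = -3 + G$)
$\left(d - V{\left(-3,5 \right)}\right) x{\left(-2 \right)} = \left(-10 - \left(- \frac{1}{2} - - \frac{3}{2}\right)\right) \left(-3 - 2\right) = \left(-10 - \left(- \frac{1}{2} + \frac{3}{2}\right)\right) \left(-5\right) = \left(-10 - 1\right) \left(-5\right) = \left(-11\right) \left(-5\right) = 55$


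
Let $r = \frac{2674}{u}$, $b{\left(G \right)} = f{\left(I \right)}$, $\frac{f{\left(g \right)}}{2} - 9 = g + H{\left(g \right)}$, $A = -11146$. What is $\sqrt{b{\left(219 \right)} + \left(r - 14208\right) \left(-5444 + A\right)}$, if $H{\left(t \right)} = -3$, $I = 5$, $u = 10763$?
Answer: $\frac{\sqrt{27304766145332818}}{10763} \approx 15353.0$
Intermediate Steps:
$f{\left(g \right)} = 12 + 2 g$ ($f{\left(g \right)} = 18 + 2 \left(g - 3\right) = 18 + 2 \left(-3 + g\right) = 18 + \left(-6 + 2 g\right) = 12 + 2 g$)
$b{\left(G \right)} = 22$ ($b{\left(G \right)} = 12 + 2 \cdot 5 = 12 + 10 = 22$)
$r = \frac{2674}{10763} \approx 0.24844$
$\sqrt{b{\left(219 \right)} + \left(r - 14208\right) \left(-5444 + A\right)} = \sqrt{22 + \left(\frac{2674}{10763} - 14208\right) \left(-5444 - 11146\right)} = \sqrt{22 - - \frac{2536910117700}{10763}} = \sqrt{22 + \frac{2536910117700}{10763}} = \sqrt{\frac{2536910354486}{10763}} = \frac{\sqrt{27304766145332818}}{10763}$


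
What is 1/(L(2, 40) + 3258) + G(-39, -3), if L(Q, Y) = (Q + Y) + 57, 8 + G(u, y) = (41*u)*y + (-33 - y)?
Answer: 15975964/3357 ≈ 4759.0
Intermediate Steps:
G(u, y) = -41 - y + 41*u*y (G(u, y) = -8 + ((41*u)*y + (-33 - y)) = -8 + (41*u*y + (-33 - y)) = -8 + (-33 - y + 41*u*y) = -41 - y + 41*u*y)
L(Q, Y) = 57 + Q + Y
1/(L(2, 40) + 3258) + G(-39, -3) = 1/((57 + 2 + 40) + 3258) + (-41 - 1*(-3) + 41*(-39)*(-3)) = 1/(99 + 3258) + (-41 + 3 + 4797) = 1/3357 + 4759 = 15975964/3357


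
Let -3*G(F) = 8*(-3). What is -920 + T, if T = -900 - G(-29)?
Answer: -1828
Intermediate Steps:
G(F) = 8 (G(F) = -8*(-3)/3 = -⅓*(-24) = 8)
T = -908 (T = -900 - 1*8 = -900 - 8 = -908)
-920 + T = -920 - 908 = -1828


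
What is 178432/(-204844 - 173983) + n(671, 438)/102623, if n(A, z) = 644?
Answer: -18067262548/38876363221 ≈ -0.46474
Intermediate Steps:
178432/(-204844 - 173983) + n(671, 438)/102623 = 178432/(-204844 - 173983) + 644/102623 = 178432/(-378827) + 644*(1/102623) = 178432*(-1/378827) + 644/102623 = -178432/378827 + 644/102623 = -18067262548/38876363221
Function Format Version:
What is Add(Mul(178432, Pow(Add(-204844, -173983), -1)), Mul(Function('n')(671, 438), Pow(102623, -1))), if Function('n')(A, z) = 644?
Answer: Rational(-18067262548, 38876363221) ≈ -0.46474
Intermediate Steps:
Add(Mul(178432, Pow(Add(-204844, -173983), -1)), Mul(Function('n')(671, 438), Pow(102623, -1))) = Add(Mul(178432, Pow(Add(-204844, -173983), -1)), Mul(644, Pow(102623, -1))) = Add(Mul(178432, Pow(-378827, -1)), Mul(644, Rational(1, 102623))) = Add(Mul(178432, Rational(-1, 378827)), Rational(644, 102623)) = Add(Rational(-178432, 378827), Rational(644, 102623)) = Rational(-18067262548, 38876363221)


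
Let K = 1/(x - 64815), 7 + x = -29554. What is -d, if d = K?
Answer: 1/94376 ≈ 1.0596e-5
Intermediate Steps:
x = -29561 (x = -7 - 29554 = -29561)
K = -1/94376 (K = 1/(-29561 - 64815) = 1/(-94376) = -1/94376 ≈ -1.0596e-5)
d = -1/94376 ≈ -1.0596e-5
-d = -1*(-1/94376) = 1/94376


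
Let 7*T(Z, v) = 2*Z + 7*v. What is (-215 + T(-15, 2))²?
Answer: 2313441/49 ≈ 47213.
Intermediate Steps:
T(Z, v) = v + 2*Z/7 (T(Z, v) = (2*Z + 7*v)/7 = v + 2*Z/7)
(-215 + T(-15, 2))² = (-215 + (2 + (2/7)*(-15)))² = (-215 + (2 - 30/7))² = (-215 - 16/7)² = (-1521/7)² = 2313441/49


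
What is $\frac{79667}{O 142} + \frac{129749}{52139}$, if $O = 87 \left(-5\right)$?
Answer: $\frac{3860838017}{3220626030} \approx 1.1988$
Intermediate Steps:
$O = -435$
$\frac{79667}{O 142} + \frac{129749}{52139} = \frac{79667}{\left(-435\right) 142} + \frac{129749}{52139} = \frac{79667}{-61770} + 129749 \cdot \frac{1}{52139} = 79667 \left(- \frac{1}{61770}\right) + \frac{129749}{52139} = - \frac{79667}{61770} + \frac{129749}{52139} = \frac{3860838017}{3220626030}$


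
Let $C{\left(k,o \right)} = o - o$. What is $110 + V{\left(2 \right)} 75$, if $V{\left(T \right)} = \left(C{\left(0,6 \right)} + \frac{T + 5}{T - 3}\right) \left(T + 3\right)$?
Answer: $-2515$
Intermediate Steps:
$C{\left(k,o \right)} = 0$
$V{\left(T \right)} = \frac{\left(3 + T\right) \left(5 + T\right)}{-3 + T}$ ($V{\left(T \right)} = \left(0 + \frac{T + 5}{T - 3}\right) \left(T + 3\right) = \left(0 + \frac{5 + T}{-3 + T}\right) \left(3 + T\right) = \frac{5 + T}{-3 + T} \left(3 + T\right) = \frac{\left(3 + T\right) \left(5 + T\right)}{-3 + T}$)
$110 + V{\left(2 \right)} 75 = 110 + \frac{15 + 2^{2} + 8 \cdot 2}{-3 + 2} \cdot 75 = 110 + \frac{15 + 4 + 16}{-1} \cdot 75 = 110 + \left(-1\right) 35 \cdot 75 = 110 - 2625 = -2515$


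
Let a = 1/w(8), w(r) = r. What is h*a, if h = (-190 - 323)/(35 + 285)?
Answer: -513/2560 ≈ -0.20039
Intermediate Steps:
h = -513/320 ≈ -1.6031
a = ⅛ (a = 1/8 = ⅛ ≈ 0.12500)
h*a = -513/320*⅛ = -513/2560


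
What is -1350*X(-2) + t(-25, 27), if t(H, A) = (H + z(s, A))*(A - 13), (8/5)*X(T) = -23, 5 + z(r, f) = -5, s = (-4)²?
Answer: 75665/4 ≈ 18916.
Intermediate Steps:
s = 16
z(r, f) = -10 (z(r, f) = -5 - 5 = -10)
X(T) = -115/8 (X(T) = (5/8)*(-23) = -115/8)
t(H, A) = (-13 + A)*(-10 + H) (t(H, A) = (H - 10)*(A - 13) = (-10 + H)*(-13 + A) = (-13 + A)*(-10 + H))
-1350*X(-2) + t(-25, 27) = -1350*(-115/8) + (130 - 13*(-25) - 10*27 + 27*(-25)) = 77625/4 + (130 + 325 - 270 - 675) = 77625/4 - 490 = 75665/4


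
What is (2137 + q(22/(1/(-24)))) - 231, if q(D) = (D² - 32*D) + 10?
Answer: 297596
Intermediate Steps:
q(D) = 10 + D² - 32*D
(2137 + q(22/(1/(-24)))) - 231 = (2137 + (10 + (22/(1/(-24)))² - 704/(1/(-24)))) - 231 = (2137 + (10 + (22/(-1/24))² - 704/(-1/24))) - 231 = (2137 + (10 + (22*(-24))² - 704*(-24))) - 231 = (2137 + (10 + (-528)² - 32*(-528))) - 231 = (2137 + (10 + 278784 + 16896)) - 231 = (2137 + 295690) - 231 = 297827 - 231 = 297596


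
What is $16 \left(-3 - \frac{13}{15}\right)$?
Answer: $- \frac{928}{15} \approx -61.867$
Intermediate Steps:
$16 \left(-3 - \frac{13}{15}\right) = 16 \left(- \frac{58}{15}\right) = - \frac{928}{15}$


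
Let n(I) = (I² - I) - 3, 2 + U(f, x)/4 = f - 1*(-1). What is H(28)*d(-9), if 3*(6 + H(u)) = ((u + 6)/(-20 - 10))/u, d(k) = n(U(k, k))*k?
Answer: 12403549/140 ≈ 88597.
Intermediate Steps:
U(f, x) = -4 + 4*f (U(f, x) = -8 + 4*(f - 1*(-1)) = -8 + 4*(f + 1) = -8 + 4*(1 + f) = -8 + (4 + 4*f) = -4 + 4*f)
n(I) = -3 + I² - I
d(k) = k*(1 + (-4 + 4*k)² - 4*k) (d(k) = (-3 + (-4 + 4*k)² - (-4 + 4*k))*k = (-3 + (-4 + 4*k)² + (4 - 4*k))*k = (1 + (-4 + 4*k)² - 4*k)*k = k*(1 + (-4 + 4*k)² - 4*k))
H(u) = -6 + (-⅕ - u/30)/(3*u) (H(u) = -6 + (((u + 6)/(-20 - 10))/u)/3 = -6 + (((6 + u)/(-30))/u)/3 = -6 + (((6 + u)*(-1/30))/u)/3 = -6 + ((-⅕ - u/30)/u)/3 = -6 + (-⅕ - u/30)/(3*u))
H(28)*d(-9) = ((1/90)*(-6 - 541*28)/28)*(-9*(17 - 36*(-9) + 16*(-9)²)) = ((1/90)*(1/28)*(-6 - 15148))*(-9*(17 + 324 + 16*81)) = ((1/90)*(1/28)*(-15154))*(-9*(17 + 324 + 1296)) = -(-7577)*1637/140 = -7577/1260*(-14733) = 12403549/140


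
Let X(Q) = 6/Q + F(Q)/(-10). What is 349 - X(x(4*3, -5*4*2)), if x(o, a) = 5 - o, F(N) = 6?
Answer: 12266/35 ≈ 350.46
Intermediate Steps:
X(Q) = -⅗ + 6/Q (X(Q) = 6/Q + 6/(-10) = 6/Q + 6*(-⅒) = 6/Q - ⅗ = -⅗ + 6/Q)
349 - X(x(4*3, -5*4*2)) = 349 - (-⅗ + 6/(5 - 4*3)) = 349 - (-⅗ + 6/(5 - 1*12)) = 349 - (-⅗ + 6/(5 - 12)) = 349 - (-⅗ + 6/(-7)) = 349 - (-⅗ + 6*(-⅐)) = 349 - (-⅗ - 6/7) = 349 - 1*(-51/35) = 349 + 51/35 = 12266/35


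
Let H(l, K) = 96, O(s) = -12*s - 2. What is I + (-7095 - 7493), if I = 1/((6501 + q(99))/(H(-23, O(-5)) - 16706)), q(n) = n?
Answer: -875431/60 ≈ -14591.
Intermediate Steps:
O(s) = -2 - 12*s
I = -151/60 (I = 1/((6501 + 99)/(96 - 16706)) = 1/(6600/(-16610)) = 1/(6600*(-1/16610)) = 1/(-60/151) = -151/60 ≈ -2.5167)
I + (-7095 - 7493) = -151/60 + (-7095 - 7493) = -151/60 - 14588 = -875431/60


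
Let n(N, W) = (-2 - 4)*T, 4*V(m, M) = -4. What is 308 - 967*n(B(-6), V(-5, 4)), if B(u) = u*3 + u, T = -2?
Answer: -11296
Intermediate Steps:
V(m, M) = -1 (V(m, M) = (¼)*(-4) = -1)
B(u) = 4*u (B(u) = 3*u + u = 4*u)
n(N, W) = 12 (n(N, W) = (-2 - 4)*(-2) = -6*(-2) = 12)
308 - 967*n(B(-6), V(-5, 4)) = 308 - 967*12 = 308 - 11604 = -11296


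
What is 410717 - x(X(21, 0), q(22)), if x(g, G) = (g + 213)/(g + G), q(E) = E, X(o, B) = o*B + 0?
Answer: 9035561/22 ≈ 4.1071e+5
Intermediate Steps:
X(o, B) = B*o (X(o, B) = B*o + 0 = B*o)
x(g, G) = (213 + g)/(G + g)
410717 - x(X(21, 0), q(22)) = 410717 - (213 + 0*21)/(22 + 0*21) = 410717 - (213 + 0)/(22 + 0) = 410717 - 213/22 = 9035561/22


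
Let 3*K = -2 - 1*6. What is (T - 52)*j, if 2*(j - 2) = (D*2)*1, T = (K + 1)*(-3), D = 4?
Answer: -282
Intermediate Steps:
K = -8/3 (K = (-2 - 1*6)/3 = (-2 - 6)/3 = (⅓)*(-8) = -8/3 ≈ -2.6667)
T = 5 (T = (-8/3 + 1)*(-3) = -5/3*(-3) = 5)
j = 6 (j = 2 + ((4*2)*1)/2 = 2 + (8*1)/2 = 2 + (½)*8 = 2 + 4 = 6)
(T - 52)*j = (5 - 52)*6 = -47*6 = -282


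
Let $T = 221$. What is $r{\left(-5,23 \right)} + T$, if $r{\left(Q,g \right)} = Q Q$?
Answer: $246$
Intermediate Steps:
$r{\left(Q,g \right)} = Q^{2}$
$r{\left(-5,23 \right)} + T = \left(-5\right)^{2} + 221 = 25 + 221 = 246$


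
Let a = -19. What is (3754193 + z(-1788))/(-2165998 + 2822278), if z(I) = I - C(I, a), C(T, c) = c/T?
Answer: 6709300121/1173428640 ≈ 5.7177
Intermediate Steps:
z(I) = I + 19/I (z(I) = I - (-19)/I = I + 19/I)
(3754193 + z(-1788))/(-2165998 + 2822278) = (3754193 + (-1788 + 19/(-1788)))/(-2165998 + 2822278) = (3754193 + (-1788 + 19*(-1/1788)))/656280 = (3754193 + (-1788 - 19/1788))*(1/656280) = (3754193 - 3196963/1788)*(1/656280) = (6709300121/1788)*(1/656280) = 6709300121/1173428640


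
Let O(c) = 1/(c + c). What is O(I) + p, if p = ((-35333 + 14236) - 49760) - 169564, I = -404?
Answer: -194260169/808 ≈ -2.4042e+5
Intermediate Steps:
p = -240421 (p = (-21097 - 49760) - 169564 = -70857 - 169564 = -240421)
O(c) = 1/(2*c)
O(I) + p = (½)/(-404) - 240421 = (½)*(-1/404) - 240421 = -1/808 - 240421 = -194260169/808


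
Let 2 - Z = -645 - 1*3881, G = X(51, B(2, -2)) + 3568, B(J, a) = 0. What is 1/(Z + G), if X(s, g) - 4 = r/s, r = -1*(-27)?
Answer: 17/137709 ≈ 0.00012345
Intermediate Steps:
r = 27
X(s, g) = 4 + 27/s
G = 60733/17 (G = (4 + 27/51) + 3568 = (4 + 27*(1/51)) + 3568 = (4 + 9/17) + 3568 = 77/17 + 3568 = 60733/17 ≈ 3572.5)
Z = 4528 (Z = 2 - (-645 - 1*3881) = 2 - (-645 - 3881) = 2 - 1*(-4526) = 2 + 4526 = 4528)
1/(Z + G) = 1/(4528 + 60733/17) = 1/(137709/17) = 17/137709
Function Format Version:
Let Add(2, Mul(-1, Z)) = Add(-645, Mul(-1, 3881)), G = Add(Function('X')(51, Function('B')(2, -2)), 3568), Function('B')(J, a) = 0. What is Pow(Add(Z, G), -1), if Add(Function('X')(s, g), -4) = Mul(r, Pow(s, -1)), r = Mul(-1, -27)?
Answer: Rational(17, 137709) ≈ 0.00012345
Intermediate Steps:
r = 27
Function('X')(s, g) = Add(4, Mul(27, Pow(s, -1)))
G = Rational(60733, 17) (G = Add(Add(4, Mul(27, Pow(51, -1))), 3568) = Add(Add(4, Mul(27, Rational(1, 51))), 3568) = Add(Add(4, Rational(9, 17)), 3568) = Add(Rational(77, 17), 3568) = Rational(60733, 17) ≈ 3572.5)
Z = 4528 (Z = Add(2, Mul(-1, Add(-645, Mul(-1, 3881)))) = Add(2, Mul(-1, Add(-645, -3881))) = Add(2, Mul(-1, -4526)) = Add(2, 4526) = 4528)
Pow(Add(Z, G), -1) = Pow(Add(4528, Rational(60733, 17)), -1) = Pow(Rational(137709, 17), -1) = Rational(17, 137709)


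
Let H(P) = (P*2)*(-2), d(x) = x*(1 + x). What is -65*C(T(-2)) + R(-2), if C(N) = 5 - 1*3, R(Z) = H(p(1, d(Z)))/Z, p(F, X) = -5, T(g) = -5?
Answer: -140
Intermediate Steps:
H(P) = -4*P (H(P) = (2*P)*(-2) = -4*P)
R(Z) = 20/Z (R(Z) = (-4*(-5))/Z = 20/Z)
C(N) = 2 (C(N) = 5 - 3 = 2)
-65*C(T(-2)) + R(-2) = -65*2 + 20/(-2) = -130 + 20*(-1/2) = -130 - 10 = -140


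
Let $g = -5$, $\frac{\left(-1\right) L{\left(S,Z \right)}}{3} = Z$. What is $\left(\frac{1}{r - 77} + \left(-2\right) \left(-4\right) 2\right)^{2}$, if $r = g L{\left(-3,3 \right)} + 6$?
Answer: $\frac{172225}{676} \approx 254.77$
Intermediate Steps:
$L{\left(S,Z \right)} = - 3 Z$
$r = 51$ ($r = - 5 \left(\left(-3\right) 3\right) + 6 = \left(-5\right) \left(-9\right) + 6 = 45 + 6 = 51$)
$\left(\frac{1}{r - 77} + \left(-2\right) \left(-4\right) 2\right)^{2} = \left(\frac{1}{51 - 77} + \left(-2\right) \left(-4\right) 2\right)^{2} = \left(\frac{1}{-26} + 8 \cdot 2\right)^{2} = \left(- \frac{1}{26} + 16\right)^{2} = \left(\frac{415}{26}\right)^{2} = \frac{172225}{676}$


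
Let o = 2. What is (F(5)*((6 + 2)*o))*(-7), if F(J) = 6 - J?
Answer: -112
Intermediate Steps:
(F(5)*((6 + 2)*o))*(-7) = ((6 - 1*5)*((6 + 2)*2))*(-7) = ((6 - 5)*(8*2))*(-7) = (1*16)*(-7) = 16*(-7) = -112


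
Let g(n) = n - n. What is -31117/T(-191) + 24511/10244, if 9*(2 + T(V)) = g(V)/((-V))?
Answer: 159405785/10244 ≈ 15561.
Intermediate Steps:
g(n) = 0
T(V) = -2 (T(V) = -2 + (0/((-V)))/9 = -2 + (0*(-1/V))/9 = -2 + (1/9)*0 = -2 + 0 = -2)
-31117/T(-191) + 24511/10244 = -31117/(-2) + 24511/10244 = -31117*(-1/2) + 24511*(1/10244) = 31117/2 + 24511/10244 = 159405785/10244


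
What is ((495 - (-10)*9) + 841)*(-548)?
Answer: -781448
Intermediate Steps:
((495 - (-10)*9) + 841)*(-548) = ((495 - 1*(-90)) + 841)*(-548) = ((495 + 90) + 841)*(-548) = (585 + 841)*(-548) = 1426*(-548) = -781448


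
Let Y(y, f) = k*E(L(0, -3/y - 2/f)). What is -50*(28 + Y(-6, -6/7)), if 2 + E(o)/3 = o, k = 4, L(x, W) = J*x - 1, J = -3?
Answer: 400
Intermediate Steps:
L(x, W) = -1 - 3*x (L(x, W) = -3*x - 1 = -1 - 3*x)
E(o) = -6 + 3*o
Y(y, f) = -36 (Y(y, f) = 4*(-6 + 3*(-1 - 3*0)) = 4*(-6 + 3*(-1 + 0)) = 4*(-6 + 3*(-1)) = 4*(-6 - 3) = 4*(-9) = -36)
-50*(28 + Y(-6, -6/7)) = -50*(28 - 36) = -50*(-8) = 400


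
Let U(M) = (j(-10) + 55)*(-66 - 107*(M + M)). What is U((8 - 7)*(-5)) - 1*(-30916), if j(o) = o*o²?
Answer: -917864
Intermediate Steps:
j(o) = o³
U(M) = 62370 + 202230*M (U(M) = ((-10)³ + 55)*(-66 - 107*(M + M)) = (-1000 + 55)*(-66 - 214*M) = -945*(-66 - 214*M) = 62370 + 202230*M)
U((8 - 7)*(-5)) - 1*(-30916) = (62370 + 202230*((8 - 7)*(-5))) - 1*(-30916) = (62370 + 202230*(1*(-5))) + 30916 = (62370 + 202230*(-5)) + 30916 = (62370 - 1011150) + 30916 = -948780 + 30916 = -917864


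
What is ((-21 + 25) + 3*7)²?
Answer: 625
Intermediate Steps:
((-21 + 25) + 3*7)² = (4 + 21)² = 25² = 625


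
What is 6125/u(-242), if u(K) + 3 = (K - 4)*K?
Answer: 6125/59529 ≈ 0.10289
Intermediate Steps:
u(K) = -3 + K*(-4 + K) (u(K) = -3 + (K - 4)*K = -3 + (-4 + K)*K = -3 + K*(-4 + K))
6125/u(-242) = 6125/(-3 + (-242)**2 - 4*(-242)) = 6125/(-3 + 58564 + 968) = 6125/59529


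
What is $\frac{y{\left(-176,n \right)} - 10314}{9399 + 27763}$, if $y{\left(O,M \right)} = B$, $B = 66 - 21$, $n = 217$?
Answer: $- \frac{10269}{37162} \approx -0.27633$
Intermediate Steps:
$B = 45$
$y{\left(O,M \right)} = 45$
$\frac{y{\left(-176,n \right)} - 10314}{9399 + 27763} = \frac{45 - 10314}{9399 + 27763} = - \frac{10269}{37162}$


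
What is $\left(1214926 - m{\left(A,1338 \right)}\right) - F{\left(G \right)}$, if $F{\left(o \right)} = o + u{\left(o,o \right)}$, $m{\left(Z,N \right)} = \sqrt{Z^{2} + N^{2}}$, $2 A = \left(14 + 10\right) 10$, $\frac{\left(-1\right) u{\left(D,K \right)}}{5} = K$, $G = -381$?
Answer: $1213402 - 6 \sqrt{50129} \approx 1.2121 \cdot 10^{6}$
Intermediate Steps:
$u{\left(D,K \right)} = - 5 K$
$A = 120$ ($A = \frac{\left(14 + 10\right) 10}{2} = \frac{24 \cdot 10}{2} = \frac{1}{2} \cdot 240 = 120$)
$m{\left(Z,N \right)} = \sqrt{N^{2} + Z^{2}}$
$F{\left(o \right)} = - 4 o$ ($F{\left(o \right)} = o - 5 o = - 4 o$)
$\left(1214926 - m{\left(A,1338 \right)}\right) - F{\left(G \right)} = \left(1214926 - \sqrt{1338^{2} + 120^{2}}\right) - \left(-4\right) \left(-381\right) = \left(1214926 - \sqrt{1790244 + 14400}\right) - 1524 = \left(1214926 - \sqrt{1804644}\right) - 1524 = \left(1214926 - 6 \sqrt{50129}\right) - 1524 = 1213402 - 6 \sqrt{50129}$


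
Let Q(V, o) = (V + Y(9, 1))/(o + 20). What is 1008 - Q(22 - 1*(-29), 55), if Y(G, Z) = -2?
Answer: 75551/75 ≈ 1007.3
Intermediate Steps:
Q(V, o) = (-2 + V)/(20 + o) (Q(V, o) = (V - 2)/(o + 20) = (-2 + V)/(20 + o))
1008 - Q(22 - 1*(-29), 55) = 1008 - (-2 + (22 - 1*(-29)))/(20 + 55) = 1008 - (-2 + (22 + 29))/75 = 1008 - (-2 + 51)/75 = 1008 - 49/75 = 75551/75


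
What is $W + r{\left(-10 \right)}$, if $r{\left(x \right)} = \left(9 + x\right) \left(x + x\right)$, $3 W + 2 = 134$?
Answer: $64$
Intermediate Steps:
$W = 44$ ($W = - \frac{2}{3} + \frac{1}{3} \cdot 134 = - \frac{2}{3} + \frac{134}{3} = 44$)
$r{\left(x \right)} = 2 x \left(9 + x\right)$ ($r{\left(x \right)} = \left(9 + x\right) 2 x = 2 x \left(9 + x\right)$)
$W + r{\left(-10 \right)} = 44 + 2 \left(-10\right) \left(9 - 10\right) = 44 + 2 \left(-10\right) \left(-1\right) = 44 + 20 = 64$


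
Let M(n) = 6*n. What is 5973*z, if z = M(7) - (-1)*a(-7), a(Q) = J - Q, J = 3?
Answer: 310596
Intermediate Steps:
a(Q) = 3 - Q
z = 52 (z = 6*7 - (-1)*(3 - 1*(-7)) = 42 - (-1)*(3 + 7) = 42 - (-1)*10 = 42 - 1*(-10) = 42 + 10 = 52)
5973*z = 5973*52 = 310596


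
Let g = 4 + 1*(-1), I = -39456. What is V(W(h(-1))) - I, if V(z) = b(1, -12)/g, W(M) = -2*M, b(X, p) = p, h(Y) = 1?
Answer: 39452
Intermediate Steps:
g = 3 (g = 4 - 1 = 3)
V(z) = -4 (V(z) = -12/3 = -12*⅓ = -4)
V(W(h(-1))) - I = -4 - 1*(-39456) = -4 + 39456 = 39452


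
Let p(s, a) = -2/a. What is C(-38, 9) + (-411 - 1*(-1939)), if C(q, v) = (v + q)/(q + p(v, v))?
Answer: 525893/344 ≈ 1528.8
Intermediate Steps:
C(q, v) = (q + v)/(q - 2/v) (C(q, v) = (v + q)/(q - 2/v) = (q + v)/(q - 2/v))
C(-38, 9) + (-411 - 1*(-1939)) = 9*(-38 + 9)/(-2 - 38*9) + (-411 - 1*(-1939)) = 9*(-29)/(-2 - 342) + (-411 + 1939) = 9*(-29)/(-344) + 1528 = 9*(-1/344)*(-29) + 1528 = 261/344 + 1528 = 525893/344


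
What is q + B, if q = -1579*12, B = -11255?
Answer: -30203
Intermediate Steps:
q = -18948
q + B = -18948 - 11255 = -30203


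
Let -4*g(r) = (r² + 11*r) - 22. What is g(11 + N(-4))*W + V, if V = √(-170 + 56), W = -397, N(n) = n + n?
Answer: 1985 + I*√114 ≈ 1985.0 + 10.677*I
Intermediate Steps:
N(n) = 2*n
V = I*√114 (V = √(-114) = I*√114 ≈ 10.677*I)
g(r) = 11/2 - 11*r/4 - r²/4 (g(r) = -((r² + 11*r) - 22)/4 = -(-22 + r² + 11*r)/4 = 11/2 - 11*r/4 - r²/4)
g(11 + N(-4))*W + V = (11/2 - 11*(11 + 2*(-4))/4 - (11 + 2*(-4))²/4)*(-397) + I*√114 = (11/2 - 11*(11 - 8)/4 - (11 - 8)²/4)*(-397) + I*√114 = (11/2 - 11/4*3 - ¼*3²)*(-397) + I*√114 = (11/2 - 33/4 - ¼*9)*(-397) + I*√114 = (11/2 - 33/4 - 9/4)*(-397) + I*√114 = -5*(-397) + I*√114 = 1985 + I*√114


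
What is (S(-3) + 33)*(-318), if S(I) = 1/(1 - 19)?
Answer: -31429/3 ≈ -10476.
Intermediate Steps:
S(I) = -1/18 (S(I) = 1/(-18) = -1/18)
(S(-3) + 33)*(-318) = (-1/18 + 33)*(-318) = (593/18)*(-318) = -31429/3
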